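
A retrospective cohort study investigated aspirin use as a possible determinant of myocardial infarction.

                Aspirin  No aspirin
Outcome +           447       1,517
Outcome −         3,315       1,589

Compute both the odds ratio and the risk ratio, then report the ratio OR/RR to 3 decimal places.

0.581

Reading the table with exposure as columns: a = 447 (Aspirin, case), b = 3315 (Aspirin, non-case), c = 1517 (No aspirin, case), d = 1589.
OR = (447·1589)/(3315·1517) = 710283/5028855 = 0.14124
Risk in exposed = 447/3762 = 0.11882; risk in unexposed = 1517/3106 = 0.48841; RR = 0.24328
OR/RR = 0.14124 / 0.24328 = 0.58057
The outcome is not rare, so the OR lies further from 1 than the RR.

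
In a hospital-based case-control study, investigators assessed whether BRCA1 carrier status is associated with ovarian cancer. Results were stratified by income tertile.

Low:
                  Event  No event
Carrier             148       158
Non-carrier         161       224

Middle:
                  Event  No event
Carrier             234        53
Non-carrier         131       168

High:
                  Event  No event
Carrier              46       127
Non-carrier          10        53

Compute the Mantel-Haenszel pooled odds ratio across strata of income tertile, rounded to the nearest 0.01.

2.32

OR_MH = Σ(aᵢdᵢ/nᵢ) / Σ(bᵢcᵢ/nᵢ), where nᵢ is the stratum total.
Stratum 1 (Low): n = 691; a·d/n = 148·224/691 = 47.9768; b·c/n = 158·161/691 = 36.8133
Stratum 2 (Middle): n = 586; a·d/n = 234·168/586 = 67.0853; b·c/n = 53·131/586 = 11.8481
Stratum 3 (High): n = 236; a·d/n = 46·53/236 = 10.3305; b·c/n = 127·10/236 = 5.3814
OR_MH = (47.9768 + 67.0853 + 10.3305) / (36.8133 + 11.8481 + 5.3814) = 125.3927 / 54.0428 = 2.32025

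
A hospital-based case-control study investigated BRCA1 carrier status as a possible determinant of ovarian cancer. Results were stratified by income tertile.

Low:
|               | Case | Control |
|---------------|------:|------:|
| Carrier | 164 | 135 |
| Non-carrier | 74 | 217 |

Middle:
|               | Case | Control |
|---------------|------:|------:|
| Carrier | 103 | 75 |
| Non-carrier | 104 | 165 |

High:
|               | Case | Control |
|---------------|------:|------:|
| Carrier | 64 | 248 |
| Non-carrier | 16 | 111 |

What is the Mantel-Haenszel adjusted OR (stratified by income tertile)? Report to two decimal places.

2.64

OR_MH = Σ(aᵢdᵢ/nᵢ) / Σ(bᵢcᵢ/nᵢ), where nᵢ is the stratum total.
Stratum 1 (Low): n = 590; a·d/n = 164·217/590 = 60.3186; b·c/n = 135·74/590 = 16.9322
Stratum 2 (Middle): n = 447; a·d/n = 103·165/447 = 38.0201; b·c/n = 75·104/447 = 17.4497
Stratum 3 (High): n = 439; a·d/n = 64·111/439 = 16.1822; b·c/n = 248·16/439 = 9.0387
OR_MH = (60.3186 + 38.0201 + 16.1822) / (16.9322 + 17.4497 + 9.0387) = 114.5210 / 43.4206 = 2.63748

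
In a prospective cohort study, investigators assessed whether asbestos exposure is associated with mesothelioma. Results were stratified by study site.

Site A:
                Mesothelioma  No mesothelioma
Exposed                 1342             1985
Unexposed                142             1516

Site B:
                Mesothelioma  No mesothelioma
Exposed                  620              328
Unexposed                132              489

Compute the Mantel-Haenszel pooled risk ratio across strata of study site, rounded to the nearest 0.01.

3.96

RR_MH = Σ(aᵢ·n₀ᵢ/nᵢ) / Σ(cᵢ·n₁ᵢ/nᵢ), with n₁ᵢ = aᵢ+bᵢ (exposed), n₀ᵢ = cᵢ+dᵢ (unexposed), nᵢ = n₁ᵢ+n₀ᵢ.
Stratum 1 (Site A): n₁ = 3327, n₀ = 1658, n = 4985; a·n₀/n = 1342·1658/4985 = 446.3462; c·n₁/n = 142·3327/4985 = 94.7711
Stratum 2 (Site B): n₁ = 948, n₀ = 621, n = 1569; a·n₀/n = 620·621/1569 = 245.3920; c·n₁/n = 132·948/1569 = 79.7553
RR_MH = (446.3462 + 245.3920) / (94.7711 + 79.7553) = 691.7382 / 174.5264 = 3.96352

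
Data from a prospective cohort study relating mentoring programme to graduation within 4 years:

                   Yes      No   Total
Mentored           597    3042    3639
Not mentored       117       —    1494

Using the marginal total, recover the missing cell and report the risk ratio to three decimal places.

2.095

The missing cell is in the unexposed row: 1494 − 117 = 1377.
So a = 597, b = 3042, c = 117, d = 1377.
RR = [a/(a+b)] / [c/(c+d)] = (597/3639) / (117/1494) = 0.16406/0.07831 = 2.09487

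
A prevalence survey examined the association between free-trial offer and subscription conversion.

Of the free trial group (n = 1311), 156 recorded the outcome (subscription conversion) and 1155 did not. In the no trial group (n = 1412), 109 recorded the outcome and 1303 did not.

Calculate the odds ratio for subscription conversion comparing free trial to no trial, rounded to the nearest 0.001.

From the description: a = 156, b = 1155, c = 109, d = 1303.
OR = (a·d)/(b·c) = (156 × 1303) / (1155 × 109) = 203268 / 125895 = 1.61458
The odds of subscription conversion are about 1.61 times as high in the free trial group.

1.615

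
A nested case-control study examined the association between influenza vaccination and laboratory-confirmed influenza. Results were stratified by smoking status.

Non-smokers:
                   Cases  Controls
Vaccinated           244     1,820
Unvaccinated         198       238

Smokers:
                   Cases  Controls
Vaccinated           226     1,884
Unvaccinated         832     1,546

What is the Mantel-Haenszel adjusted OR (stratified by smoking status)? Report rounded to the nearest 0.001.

0.205

OR_MH = Σ(aᵢdᵢ/nᵢ) / Σ(bᵢcᵢ/nᵢ), where nᵢ is the stratum total.
Stratum 1 (Non-smokers): n = 2500; a·d/n = 244·238/2500 = 23.2288; b·c/n = 1820·198/2500 = 144.1440
Stratum 2 (Smokers): n = 4488; a·d/n = 226·1546/4488 = 77.8512; b·c/n = 1884·832/4488 = 349.2620
OR_MH = (23.2288 + 77.8512) / (144.1440 + 349.2620) = 101.0800 / 493.4060 = 0.20486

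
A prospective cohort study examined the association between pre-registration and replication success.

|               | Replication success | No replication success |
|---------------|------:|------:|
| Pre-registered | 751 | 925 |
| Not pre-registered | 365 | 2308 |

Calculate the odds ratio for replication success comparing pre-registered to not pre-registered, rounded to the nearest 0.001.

Cells: a = 751, b = 925, c = 365, d = 2308.
OR = (a·d)/(b·c) = (751 × 2308) / (925 × 365) = 1733308 / 337625 = 5.13383
The odds of replication success are about 5.13 times as high in the pre-registered group.

5.134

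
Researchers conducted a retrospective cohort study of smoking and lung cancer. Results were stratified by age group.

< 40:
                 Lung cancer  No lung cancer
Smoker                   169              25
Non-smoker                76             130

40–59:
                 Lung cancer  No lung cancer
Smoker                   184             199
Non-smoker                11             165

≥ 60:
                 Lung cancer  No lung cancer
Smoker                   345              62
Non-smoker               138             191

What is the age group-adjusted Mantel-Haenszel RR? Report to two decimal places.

2.48

RR_MH = Σ(aᵢ·n₀ᵢ/nᵢ) / Σ(cᵢ·n₁ᵢ/nᵢ), with n₁ᵢ = aᵢ+bᵢ (exposed), n₀ᵢ = cᵢ+dᵢ (unexposed), nᵢ = n₁ᵢ+n₀ᵢ.
Stratum 1 (< 40): n₁ = 194, n₀ = 206, n = 400; a·n₀/n = 169·206/400 = 87.0350; c·n₁/n = 76·194/400 = 36.8600
Stratum 2 (40–59): n₁ = 383, n₀ = 176, n = 559; a·n₀/n = 184·176/559 = 57.9320; c·n₁/n = 11·383/559 = 7.5367
Stratum 3 (≥ 60): n₁ = 407, n₀ = 329, n = 736; a·n₀/n = 345·329/736 = 154.2188; c·n₁/n = 138·407/736 = 76.3125
RR_MH = (87.0350 + 57.9320 + 154.2188) / (36.8600 + 7.5367 + 76.3125) = 299.1858 / 120.7092 = 2.47857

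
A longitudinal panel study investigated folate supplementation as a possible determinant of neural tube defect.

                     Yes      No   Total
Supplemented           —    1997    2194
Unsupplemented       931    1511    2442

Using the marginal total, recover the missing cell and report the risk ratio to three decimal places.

The missing cell is in the exposed row: 2194 − 1997 = 197.
So a = 197, b = 1997, c = 931, d = 1511.
RR = [a/(a+b)] / [c/(c+d)] = (197/2194) / (931/2442) = 0.08979/0.38124 = 0.23552

0.236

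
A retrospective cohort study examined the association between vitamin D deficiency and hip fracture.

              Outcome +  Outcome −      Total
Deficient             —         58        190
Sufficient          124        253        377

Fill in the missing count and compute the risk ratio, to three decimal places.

The missing cell is in the exposed row: 190 − 58 = 132.
So a = 132, b = 58, c = 124, d = 253.
RR = [a/(a+b)] / [c/(c+d)] = (132/190) / (124/377) = 0.69474/0.32891 = 2.11222

2.112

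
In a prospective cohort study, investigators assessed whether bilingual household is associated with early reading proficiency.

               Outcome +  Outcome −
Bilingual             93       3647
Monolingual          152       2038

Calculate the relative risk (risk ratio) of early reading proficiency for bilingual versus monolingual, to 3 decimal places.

Cells: a = 93, b = 3647, c = 152, d = 2038.
Risk in exposed = 93/3740 = 0.02487; risk in unexposed = 152/2190 = 0.06941.
RR = 0.02487 / 0.06941 = 0.35827
The risk is 64% lower among the exposed than among the unexposed.

0.358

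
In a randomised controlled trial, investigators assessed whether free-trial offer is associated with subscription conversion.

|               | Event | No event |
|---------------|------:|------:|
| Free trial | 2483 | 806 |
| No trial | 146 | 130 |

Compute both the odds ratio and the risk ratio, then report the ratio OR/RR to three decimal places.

1.922

Cells: a = 2483, b = 806, c = 146, d = 130.
OR = (2483·130)/(806·146) = 322790/117676 = 2.74304
Risk in exposed = 2483/3289 = 0.75494; risk in unexposed = 146/276 = 0.52899; RR = 1.42715
OR/RR = 2.74304 / 1.42715 = 1.92204
The outcome is not rare, so the OR lies further from 1 than the RR.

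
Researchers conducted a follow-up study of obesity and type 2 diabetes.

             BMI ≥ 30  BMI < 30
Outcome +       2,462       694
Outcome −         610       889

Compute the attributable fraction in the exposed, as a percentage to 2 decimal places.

Reading the table with exposure as columns: a = 2462 (BMI ≥ 30, case), b = 610 (BMI ≥ 30, non-case), c = 694 (BMI < 30, case), d = 889.
Risk in exposed = 2462/3072 = 0.80143; risk in unexposed = 694/1583 = 0.43841.
RR = 0.80143/0.43841 = 1.82805
AR% = (RR − 1)/RR × 100 = (1.82805 − 1)/1.82805 × 100 = 45.2969%

45.30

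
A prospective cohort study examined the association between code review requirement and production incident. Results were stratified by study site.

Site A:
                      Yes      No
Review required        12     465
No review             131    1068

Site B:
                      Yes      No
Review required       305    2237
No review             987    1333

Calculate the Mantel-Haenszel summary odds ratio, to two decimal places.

0.19

OR_MH = Σ(aᵢdᵢ/nᵢ) / Σ(bᵢcᵢ/nᵢ), where nᵢ is the stratum total.
Stratum 1 (Site A): n = 1676; a·d/n = 12·1068/1676 = 7.6468; b·c/n = 465·131/1676 = 36.3455
Stratum 2 (Site B): n = 4862; a·d/n = 305·1333/4862 = 83.6209; b·c/n = 2237·987/4862 = 454.1174
OR_MH = (7.6468 + 83.6209) / (36.3455 + 454.1174) = 91.2677 / 490.4629 = 0.18608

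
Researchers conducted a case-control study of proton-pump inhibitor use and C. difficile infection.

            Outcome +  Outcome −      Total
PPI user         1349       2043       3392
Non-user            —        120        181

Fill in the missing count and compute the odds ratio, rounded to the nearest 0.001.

1.299

The missing cell is in the unexposed row: 181 − 120 = 61.
So a = 1349, b = 2043, c = 61, d = 120.
OR = (a·d)/(b·c) = (1349 × 120) / (2043 × 61) = 161880 / 124623 = 1.29896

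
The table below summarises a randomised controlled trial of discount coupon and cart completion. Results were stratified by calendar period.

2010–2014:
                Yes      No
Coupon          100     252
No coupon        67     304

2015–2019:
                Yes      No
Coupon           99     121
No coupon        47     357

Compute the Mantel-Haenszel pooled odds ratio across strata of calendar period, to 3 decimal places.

OR_MH = Σ(aᵢdᵢ/nᵢ) / Σ(bᵢcᵢ/nᵢ), where nᵢ is the stratum total.
Stratum 1 (2010–2014): n = 723; a·d/n = 100·304/723 = 42.0470; b·c/n = 252·67/723 = 23.3527
Stratum 2 (2015–2019): n = 624; a·d/n = 99·357/624 = 56.6394; b·c/n = 121·47/624 = 9.1138
OR_MH = (42.0470 + 56.6394) / (23.3527 + 9.1138) = 98.6864 / 32.4665 = 3.03964

3.040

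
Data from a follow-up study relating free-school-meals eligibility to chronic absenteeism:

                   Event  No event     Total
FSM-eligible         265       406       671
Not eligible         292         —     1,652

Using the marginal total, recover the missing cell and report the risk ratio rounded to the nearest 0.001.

2.234

The missing cell is in the unexposed row: 1652 − 292 = 1360.
So a = 265, b = 406, c = 292, d = 1360.
RR = [a/(a+b)] / [c/(c+d)] = (265/671) / (292/1652) = 0.39493/0.17676 = 2.23435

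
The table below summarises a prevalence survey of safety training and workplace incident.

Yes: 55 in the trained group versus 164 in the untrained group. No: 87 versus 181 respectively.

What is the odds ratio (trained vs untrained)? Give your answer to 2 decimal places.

0.70

From the description: a = 55, b = 87, c = 164, d = 181.
OR = (a·d)/(b·c) = (55 × 181) / (87 × 164) = 9955 / 14268 = 0.69772
Exposure is associated with lower odds of workplace incident (OR = 0.70 < 1).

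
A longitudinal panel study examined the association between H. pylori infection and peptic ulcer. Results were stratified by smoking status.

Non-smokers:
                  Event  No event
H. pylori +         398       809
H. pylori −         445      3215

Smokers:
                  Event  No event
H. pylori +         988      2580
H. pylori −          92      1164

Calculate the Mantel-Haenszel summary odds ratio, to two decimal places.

OR_MH = Σ(aᵢdᵢ/nᵢ) / Σ(bᵢcᵢ/nᵢ), where nᵢ is the stratum total.
Stratum 1 (Non-smokers): n = 4867; a·d/n = 398·3215/4867 = 262.9073; b·c/n = 809·445/4867 = 73.9686
Stratum 2 (Smokers): n = 4824; a·d/n = 988·1164/4824 = 238.3980; b·c/n = 2580·92/4824 = 49.2040
OR_MH = (262.9073 + 238.3980) / (73.9686 + 49.2040) = 501.3053 / 123.1725 = 4.06994

4.07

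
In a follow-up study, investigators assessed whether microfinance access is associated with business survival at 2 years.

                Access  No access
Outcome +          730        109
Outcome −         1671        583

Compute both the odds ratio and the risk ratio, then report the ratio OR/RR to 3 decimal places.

1.211

Reading the table with exposure as columns: a = 730 (Access, case), b = 1671 (Access, non-case), c = 109 (No access, case), d = 583.
OR = (730·583)/(1671·109) = 425590/182139 = 2.33662
Risk in exposed = 730/2401 = 0.30404; risk in unexposed = 109/692 = 0.15751; RR = 1.93024
OR/RR = 2.33662 / 1.93024 = 1.21054
The outcome is not rare, so the OR lies further from 1 than the RR.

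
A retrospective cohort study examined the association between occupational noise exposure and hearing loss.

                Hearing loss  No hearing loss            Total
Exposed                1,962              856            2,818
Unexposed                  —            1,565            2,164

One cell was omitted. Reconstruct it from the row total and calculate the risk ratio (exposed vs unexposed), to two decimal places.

2.52

The missing cell is in the unexposed row: 2164 − 1565 = 599.
So a = 1962, b = 856, c = 599, d = 1565.
RR = [a/(a+b)] / [c/(c+d)] = (1962/2818) / (599/2164) = 0.69624/0.27680 = 2.51529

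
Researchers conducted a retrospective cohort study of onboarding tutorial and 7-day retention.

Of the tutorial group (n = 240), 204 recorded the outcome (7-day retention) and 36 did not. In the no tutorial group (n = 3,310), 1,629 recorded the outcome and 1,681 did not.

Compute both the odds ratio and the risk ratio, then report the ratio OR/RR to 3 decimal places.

3.386

From the description: a = 204, b = 36, c = 1629, d = 1681.
OR = (204·1681)/(36·1629) = 342924/58644 = 5.84755
Risk in exposed = 204/240 = 0.85000; risk in unexposed = 1629/3310 = 0.49215; RR = 1.72713
OR/RR = 5.84755 / 1.72713 = 3.38570
The outcome is not rare, so the OR lies further from 1 than the RR.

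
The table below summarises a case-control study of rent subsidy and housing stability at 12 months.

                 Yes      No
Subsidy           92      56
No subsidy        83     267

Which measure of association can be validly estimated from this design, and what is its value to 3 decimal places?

Cells: a = 92, b = 56, c = 83, d = 267.
This is a case-control study: participants were sampled on outcome status, so risks in the source population cannot be estimated directly — relative risk is not valid here. The odds ratio is the appropriate measure.
OR = (a·d)/(b·c) = (92 × 267) / (56 × 83) = 24564 / 4648 = 5.28485

5.285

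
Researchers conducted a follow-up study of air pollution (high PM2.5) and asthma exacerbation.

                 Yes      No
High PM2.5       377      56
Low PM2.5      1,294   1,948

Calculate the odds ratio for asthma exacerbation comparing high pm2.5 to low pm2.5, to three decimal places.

10.135

Cells: a = 377, b = 56, c = 1294, d = 1948.
OR = (a·d)/(b·c) = (377 × 1948) / (56 × 1294) = 734396 / 72464 = 10.13463
The odds of asthma exacerbation are about 10.13 times as high in the high pm2.5 group.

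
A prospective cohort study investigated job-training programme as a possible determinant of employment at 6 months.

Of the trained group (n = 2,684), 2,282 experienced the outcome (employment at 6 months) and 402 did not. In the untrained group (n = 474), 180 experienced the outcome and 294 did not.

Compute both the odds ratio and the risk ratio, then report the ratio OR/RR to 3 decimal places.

4.141

From the description: a = 2282, b = 402, c = 180, d = 294.
OR = (2282·294)/(402·180) = 670908/72360 = 9.27181
Risk in exposed = 2282/2684 = 0.85022; risk in unexposed = 180/474 = 0.37975; RR = 2.23892
OR/RR = 9.27181 / 2.23892 = 4.14119
The outcome is not rare, so the OR lies further from 1 than the RR.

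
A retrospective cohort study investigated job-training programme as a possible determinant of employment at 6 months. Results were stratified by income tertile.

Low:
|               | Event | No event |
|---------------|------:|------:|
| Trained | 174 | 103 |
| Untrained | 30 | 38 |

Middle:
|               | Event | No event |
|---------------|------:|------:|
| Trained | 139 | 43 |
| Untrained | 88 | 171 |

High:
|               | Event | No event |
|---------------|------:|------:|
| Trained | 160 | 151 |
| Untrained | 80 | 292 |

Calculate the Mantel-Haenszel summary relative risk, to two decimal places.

RR_MH = Σ(aᵢ·n₀ᵢ/nᵢ) / Σ(cᵢ·n₁ᵢ/nᵢ), with n₁ᵢ = aᵢ+bᵢ (exposed), n₀ᵢ = cᵢ+dᵢ (unexposed), nᵢ = n₁ᵢ+n₀ᵢ.
Stratum 1 (Low): n₁ = 277, n₀ = 68, n = 345; a·n₀/n = 174·68/345 = 34.2957; c·n₁/n = 30·277/345 = 24.0870
Stratum 2 (Middle): n₁ = 182, n₀ = 259, n = 441; a·n₀/n = 139·259/441 = 81.6349; c·n₁/n = 88·182/441 = 36.3175
Stratum 3 (High): n₁ = 311, n₀ = 372, n = 683; a·n₀/n = 160·372/683 = 87.1449; c·n₁/n = 80·311/683 = 36.4275
RR_MH = (34.2957 + 81.6349 + 87.1449) / (24.0870 + 36.3175 + 36.4275) = 203.0755 / 96.8319 = 2.09720

2.10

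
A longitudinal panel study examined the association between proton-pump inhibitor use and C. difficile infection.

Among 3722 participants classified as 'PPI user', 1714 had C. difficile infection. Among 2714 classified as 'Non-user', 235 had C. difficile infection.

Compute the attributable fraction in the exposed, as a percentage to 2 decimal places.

From the description: a = 1714, b = 2008, c = 235, d = 2479.
Risk in exposed = 1714/3722 = 0.46051; risk in unexposed = 235/2714 = 0.08659.
RR = 0.46051/0.08659 = 5.31834
AR% = (RR − 1)/RR × 100 = (5.31834 − 1)/5.31834 × 100 = 81.1972%

81.20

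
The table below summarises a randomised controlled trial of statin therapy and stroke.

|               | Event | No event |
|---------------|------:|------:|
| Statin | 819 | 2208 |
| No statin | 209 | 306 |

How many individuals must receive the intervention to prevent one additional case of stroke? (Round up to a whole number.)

8

Risk in treated group = 819/3027 = 0.27056; risk in control = 209/515 = 0.40583.
Absolute risk reduction = 0.40583 − 0.27056 = 0.13526
NNT = 1 / ARR = 1 / 0.13526 = 7.393 → round up → 8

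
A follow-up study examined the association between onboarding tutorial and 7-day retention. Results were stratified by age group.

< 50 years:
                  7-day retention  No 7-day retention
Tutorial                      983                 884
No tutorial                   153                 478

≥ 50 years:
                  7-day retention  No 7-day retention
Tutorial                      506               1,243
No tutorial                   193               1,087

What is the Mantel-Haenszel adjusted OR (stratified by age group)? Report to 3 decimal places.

OR_MH = Σ(aᵢdᵢ/nᵢ) / Σ(bᵢcᵢ/nᵢ), where nᵢ is the stratum total.
Stratum 1 (< 50 years): n = 2498; a·d/n = 983·478/2498 = 188.1001; b·c/n = 884·153/2498 = 54.1441
Stratum 2 (≥ 50 years): n = 3029; a·d/n = 506·1087/3029 = 181.5853; b·c/n = 1243·193/3029 = 79.2007
OR_MH = (188.1001 + 181.5853) / (54.1441 + 79.2007) = 369.6854 / 133.3448 = 2.77240

2.772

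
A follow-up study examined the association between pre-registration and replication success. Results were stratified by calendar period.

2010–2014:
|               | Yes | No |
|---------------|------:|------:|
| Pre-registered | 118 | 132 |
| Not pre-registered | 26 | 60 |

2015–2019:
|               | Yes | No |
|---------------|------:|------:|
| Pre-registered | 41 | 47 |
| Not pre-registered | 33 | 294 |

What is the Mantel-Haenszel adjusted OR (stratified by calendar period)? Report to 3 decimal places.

3.592

OR_MH = Σ(aᵢdᵢ/nᵢ) / Σ(bᵢcᵢ/nᵢ), where nᵢ is the stratum total.
Stratum 1 (2010–2014): n = 336; a·d/n = 118·60/336 = 21.0714; b·c/n = 132·26/336 = 10.2143
Stratum 2 (2015–2019): n = 415; a·d/n = 41·294/415 = 29.0458; b·c/n = 47·33/415 = 3.7373
OR_MH = (21.0714 + 29.0458) / (10.2143 + 3.7373) = 50.1172 / 13.9516 = 3.59221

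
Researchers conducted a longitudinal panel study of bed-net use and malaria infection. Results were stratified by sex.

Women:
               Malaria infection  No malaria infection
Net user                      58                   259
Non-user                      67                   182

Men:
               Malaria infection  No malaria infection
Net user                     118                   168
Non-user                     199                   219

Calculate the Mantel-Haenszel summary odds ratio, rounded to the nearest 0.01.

0.71

OR_MH = Σ(aᵢdᵢ/nᵢ) / Σ(bᵢcᵢ/nᵢ), where nᵢ is the stratum total.
Stratum 1 (Women): n = 566; a·d/n = 58·182/566 = 18.6502; b·c/n = 259·67/566 = 30.6590
Stratum 2 (Men): n = 704; a·d/n = 118·219/704 = 36.7074; b·c/n = 168·199/704 = 47.4886
OR_MH = (18.6502 + 36.7074) / (30.6590 + 47.4886) = 55.3576 / 78.1476 = 0.70837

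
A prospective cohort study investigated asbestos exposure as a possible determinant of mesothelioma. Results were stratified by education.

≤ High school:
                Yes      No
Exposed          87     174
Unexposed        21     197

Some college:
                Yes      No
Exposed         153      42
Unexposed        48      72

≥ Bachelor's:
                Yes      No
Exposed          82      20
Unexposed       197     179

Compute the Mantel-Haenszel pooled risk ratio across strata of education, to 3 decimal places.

RR_MH = Σ(aᵢ·n₀ᵢ/nᵢ) / Σ(cᵢ·n₁ᵢ/nᵢ), with n₁ᵢ = aᵢ+bᵢ (exposed), n₀ᵢ = cᵢ+dᵢ (unexposed), nᵢ = n₁ᵢ+n₀ᵢ.
Stratum 1 (≤ High school): n₁ = 261, n₀ = 218, n = 479; a·n₀/n = 87·218/479 = 39.5950; c·n₁/n = 21·261/479 = 11.4426
Stratum 2 (Some college): n₁ = 195, n₀ = 120, n = 315; a·n₀/n = 153·120/315 = 58.2857; c·n₁/n = 48·195/315 = 29.7143
Stratum 3 (≥ Bachelor's): n₁ = 102, n₀ = 376, n = 478; a·n₀/n = 82·376/478 = 64.5021; c·n₁/n = 197·102/478 = 42.0377
RR_MH = (39.5950 + 58.2857 + 64.5021) / (11.4426 + 29.7143 + 42.0377) = 162.3828 / 83.1945 = 1.95184

1.952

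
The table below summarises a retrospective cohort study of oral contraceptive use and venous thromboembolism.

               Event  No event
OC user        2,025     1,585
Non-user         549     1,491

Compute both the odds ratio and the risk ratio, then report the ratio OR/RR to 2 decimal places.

1.66

Cells: a = 2025, b = 1585, c = 549, d = 1491.
OR = (2025·1491)/(1585·549) = 3019275/870165 = 3.46977
Risk in exposed = 2025/3610 = 0.56094; risk in unexposed = 549/2040 = 0.26912; RR = 2.08437
OR/RR = 3.46977 / 2.08437 = 1.66466
The outcome is not rare, so the OR lies further from 1 than the RR.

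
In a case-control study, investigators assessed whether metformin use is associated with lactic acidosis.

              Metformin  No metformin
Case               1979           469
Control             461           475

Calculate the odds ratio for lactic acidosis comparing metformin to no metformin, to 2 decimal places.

Reading the table with exposure as columns: a = 1979 (Metformin, case), b = 461 (Metformin, non-case), c = 469 (No metformin, case), d = 475.
OR = (a·d)/(b·c) = (1979 × 475) / (461 × 469) = 940025 / 216209 = 4.34776
The odds of lactic acidosis are about 4.35 times as high in the metformin group.

4.35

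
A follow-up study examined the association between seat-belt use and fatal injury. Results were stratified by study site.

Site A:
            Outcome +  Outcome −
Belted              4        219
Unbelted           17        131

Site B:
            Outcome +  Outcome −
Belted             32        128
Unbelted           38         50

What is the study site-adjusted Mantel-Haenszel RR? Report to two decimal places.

0.37

RR_MH = Σ(aᵢ·n₀ᵢ/nᵢ) / Σ(cᵢ·n₁ᵢ/nᵢ), with n₁ᵢ = aᵢ+bᵢ (exposed), n₀ᵢ = cᵢ+dᵢ (unexposed), nᵢ = n₁ᵢ+n₀ᵢ.
Stratum 1 (Site A): n₁ = 223, n₀ = 148, n = 371; a·n₀/n = 4·148/371 = 1.5957; c·n₁/n = 17·223/371 = 10.2183
Stratum 2 (Site B): n₁ = 160, n₀ = 88, n = 248; a·n₀/n = 32·88/248 = 11.3548; c·n₁/n = 38·160/248 = 24.5161
RR_MH = (1.5957 + 11.3548) / (10.2183 + 24.5161) = 12.9505 / 34.7345 = 0.37284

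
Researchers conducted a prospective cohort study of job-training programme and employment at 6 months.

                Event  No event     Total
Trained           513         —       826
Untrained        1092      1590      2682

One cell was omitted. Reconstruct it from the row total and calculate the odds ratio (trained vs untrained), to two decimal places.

The missing cell is in the exposed row: 826 − 513 = 313.
So a = 513, b = 313, c = 1092, d = 1590.
OR = (a·d)/(b·c) = (513 × 1590) / (313 × 1092) = 815670 / 341796 = 2.38642

2.39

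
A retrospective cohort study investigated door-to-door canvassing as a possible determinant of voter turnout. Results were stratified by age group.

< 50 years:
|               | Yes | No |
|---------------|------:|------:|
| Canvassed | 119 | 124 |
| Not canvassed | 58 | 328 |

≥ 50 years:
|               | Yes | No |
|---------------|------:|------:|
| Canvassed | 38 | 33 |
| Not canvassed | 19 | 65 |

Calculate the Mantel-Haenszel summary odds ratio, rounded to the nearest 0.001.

OR_MH = Σ(aᵢdᵢ/nᵢ) / Σ(bᵢcᵢ/nᵢ), where nᵢ is the stratum total.
Stratum 1 (< 50 years): n = 629; a·d/n = 119·328/629 = 62.0541; b·c/n = 124·58/629 = 11.4340
Stratum 2 (≥ 50 years): n = 155; a·d/n = 38·65/155 = 15.9355; b·c/n = 33·19/155 = 4.0452
OR_MH = (62.0541 + 15.9355) / (11.4340 + 4.0452) = 77.9895 / 15.4792 = 5.03835

5.038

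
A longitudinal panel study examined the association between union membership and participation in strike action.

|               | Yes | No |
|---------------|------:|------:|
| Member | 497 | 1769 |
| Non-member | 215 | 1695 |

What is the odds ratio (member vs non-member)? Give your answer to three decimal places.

2.215

Cells: a = 497, b = 1769, c = 215, d = 1695.
OR = (a·d)/(b·c) = (497 × 1695) / (1769 × 215) = 842415 / 380335 = 2.21493
The odds of participation in strike action are about 2.21 times as high in the member group.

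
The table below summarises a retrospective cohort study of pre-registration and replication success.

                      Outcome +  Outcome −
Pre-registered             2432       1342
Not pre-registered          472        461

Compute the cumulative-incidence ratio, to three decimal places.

Cells: a = 2432, b = 1342, c = 472, d = 461.
Risk in exposed = 2432/3774 = 0.64441; risk in unexposed = 472/933 = 0.50589.
RR = 0.64441 / 0.50589 = 1.27380
The risk among the exposed is 1.27 times that among the unexposed.

1.274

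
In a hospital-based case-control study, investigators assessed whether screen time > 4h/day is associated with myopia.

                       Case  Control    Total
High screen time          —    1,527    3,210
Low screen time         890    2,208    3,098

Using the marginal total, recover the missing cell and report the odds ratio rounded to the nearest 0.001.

The missing cell is in the exposed row: 3210 − 1527 = 1683.
So a = 1683, b = 1527, c = 890, d = 2208.
OR = (a·d)/(b·c) = (1683 × 2208) / (1527 × 890) = 3716064 / 1359030 = 2.73435

2.734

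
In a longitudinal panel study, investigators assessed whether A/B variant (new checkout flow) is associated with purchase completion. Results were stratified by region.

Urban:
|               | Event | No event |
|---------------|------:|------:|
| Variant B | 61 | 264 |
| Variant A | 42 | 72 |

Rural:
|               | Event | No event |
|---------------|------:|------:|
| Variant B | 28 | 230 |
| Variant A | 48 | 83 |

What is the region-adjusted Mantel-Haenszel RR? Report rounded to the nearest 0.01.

0.40

RR_MH = Σ(aᵢ·n₀ᵢ/nᵢ) / Σ(cᵢ·n₁ᵢ/nᵢ), with n₁ᵢ = aᵢ+bᵢ (exposed), n₀ᵢ = cᵢ+dᵢ (unexposed), nᵢ = n₁ᵢ+n₀ᵢ.
Stratum 1 (Urban): n₁ = 325, n₀ = 114, n = 439; a·n₀/n = 61·114/439 = 15.8405; c·n₁/n = 42·325/439 = 31.0934
Stratum 2 (Rural): n₁ = 258, n₀ = 131, n = 389; a·n₀/n = 28·131/389 = 9.4293; c·n₁/n = 48·258/389 = 31.8355
RR_MH = (15.8405 + 9.4293) / (31.0934 + 31.8355) = 25.2699 / 62.9289 = 0.40156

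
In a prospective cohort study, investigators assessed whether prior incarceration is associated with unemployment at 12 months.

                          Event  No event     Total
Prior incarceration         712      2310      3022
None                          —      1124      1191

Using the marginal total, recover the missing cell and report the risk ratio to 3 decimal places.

The missing cell is in the unexposed row: 1191 − 1124 = 67.
So a = 712, b = 2310, c = 67, d = 1124.
RR = [a/(a+b)] / [c/(c+d)] = (712/3022) / (67/1191) = 0.23561/0.05626 = 4.18815

4.188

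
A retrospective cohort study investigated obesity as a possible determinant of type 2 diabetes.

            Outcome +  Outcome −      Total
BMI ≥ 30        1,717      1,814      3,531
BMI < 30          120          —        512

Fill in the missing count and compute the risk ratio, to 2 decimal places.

The missing cell is in the unexposed row: 512 − 120 = 392.
So a = 1717, b = 1814, c = 120, d = 392.
RR = [a/(a+b)] / [c/(c+d)] = (1717/3531) / (120/512) = 0.48626/0.23438 = 2.07473

2.07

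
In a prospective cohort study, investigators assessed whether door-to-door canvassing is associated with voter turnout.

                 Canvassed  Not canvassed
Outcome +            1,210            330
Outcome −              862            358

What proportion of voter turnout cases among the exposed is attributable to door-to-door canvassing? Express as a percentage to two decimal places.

Reading the table with exposure as columns: a = 1210 (Canvassed, case), b = 862 (Canvassed, non-case), c = 330 (Not canvassed, case), d = 358.
Risk in exposed = 1210/2072 = 0.58398; risk in unexposed = 330/688 = 0.47965.
RR = 0.58398/0.47965 = 1.21750
AR% = (RR − 1)/RR × 100 = (1.21750 − 1)/1.21750 × 100 = 17.8647%

17.86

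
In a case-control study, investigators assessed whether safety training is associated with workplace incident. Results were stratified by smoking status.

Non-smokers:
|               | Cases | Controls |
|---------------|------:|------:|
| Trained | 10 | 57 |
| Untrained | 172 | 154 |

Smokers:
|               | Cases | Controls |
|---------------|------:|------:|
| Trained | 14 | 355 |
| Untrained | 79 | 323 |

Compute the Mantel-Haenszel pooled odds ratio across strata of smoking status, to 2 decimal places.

0.16

OR_MH = Σ(aᵢdᵢ/nᵢ) / Σ(bᵢcᵢ/nᵢ), where nᵢ is the stratum total.
Stratum 1 (Non-smokers): n = 393; a·d/n = 10·154/393 = 3.9186; b·c/n = 57·172/393 = 24.9466
Stratum 2 (Smokers): n = 771; a·d/n = 14·323/771 = 5.8651; b·c/n = 355·79/771 = 36.3748
OR_MH = (3.9186 + 5.8651) / (24.9466 + 36.3748) = 9.7837 / 61.3214 = 0.15955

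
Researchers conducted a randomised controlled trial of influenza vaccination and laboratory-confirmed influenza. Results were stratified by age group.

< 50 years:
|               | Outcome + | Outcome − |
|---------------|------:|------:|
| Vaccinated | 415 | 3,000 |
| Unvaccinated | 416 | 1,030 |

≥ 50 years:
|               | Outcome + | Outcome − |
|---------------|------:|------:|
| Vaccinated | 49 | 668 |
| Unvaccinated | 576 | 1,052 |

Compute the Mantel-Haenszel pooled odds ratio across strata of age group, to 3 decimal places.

0.261

OR_MH = Σ(aᵢdᵢ/nᵢ) / Σ(bᵢcᵢ/nᵢ), where nᵢ is the stratum total.
Stratum 1 (< 50 years): n = 4861; a·d/n = 415·1030/4861 = 87.9346; b·c/n = 3000·416/4861 = 256.7373
Stratum 2 (≥ 50 years): n = 2345; a·d/n = 49·1052/2345 = 21.9821; b·c/n = 668·576/2345 = 164.0802
OR_MH = (87.9346 + 21.9821) / (256.7373 + 164.0802) = 109.9167 / 420.8175 = 0.26120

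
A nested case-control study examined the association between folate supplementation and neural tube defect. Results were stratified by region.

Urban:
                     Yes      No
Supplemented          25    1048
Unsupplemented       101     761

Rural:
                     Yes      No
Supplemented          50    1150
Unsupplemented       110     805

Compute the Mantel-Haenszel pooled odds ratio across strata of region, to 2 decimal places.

OR_MH = Σ(aᵢdᵢ/nᵢ) / Σ(bᵢcᵢ/nᵢ), where nᵢ is the stratum total.
Stratum 1 (Urban): n = 1935; a·d/n = 25·761/1935 = 9.8320; b·c/n = 1048·101/1935 = 54.7018
Stratum 2 (Rural): n = 2115; a·d/n = 50·805/2115 = 19.0307; b·c/n = 1150·110/2115 = 59.8109
OR_MH = (9.8320 + 19.0307) / (54.7018 + 59.8109) = 28.8628 / 114.5127 = 0.25205

0.25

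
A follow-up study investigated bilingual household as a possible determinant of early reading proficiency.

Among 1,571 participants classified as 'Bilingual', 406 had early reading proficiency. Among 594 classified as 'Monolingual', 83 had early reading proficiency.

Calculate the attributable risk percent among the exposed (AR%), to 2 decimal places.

45.93

From the description: a = 406, b = 1165, c = 83, d = 511.
Risk in exposed = 406/1571 = 0.25843; risk in unexposed = 83/594 = 0.13973.
RR = 0.25843/0.13973 = 1.84952
AR% = (RR − 1)/RR × 100 = (1.84952 − 1)/1.84952 × 100 = 45.9318%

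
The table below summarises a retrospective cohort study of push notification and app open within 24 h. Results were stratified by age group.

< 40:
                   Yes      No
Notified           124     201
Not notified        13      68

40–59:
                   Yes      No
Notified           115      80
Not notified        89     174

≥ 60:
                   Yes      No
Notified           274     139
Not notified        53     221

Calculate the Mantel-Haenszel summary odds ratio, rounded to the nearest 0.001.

4.666

OR_MH = Σ(aᵢdᵢ/nᵢ) / Σ(bᵢcᵢ/nᵢ), where nᵢ is the stratum total.
Stratum 1 (< 40): n = 406; a·d/n = 124·68/406 = 20.7685; b·c/n = 201·13/406 = 6.4360
Stratum 2 (40–59): n = 458; a·d/n = 115·174/458 = 43.6900; b·c/n = 80·89/458 = 15.5459
Stratum 3 (≥ 60): n = 687; a·d/n = 274·221/687 = 88.1426; b·c/n = 139·53/687 = 10.7234
OR_MH = (20.7685 + 43.6900 + 88.1426) / (6.4360 + 15.5459 + 10.7234) = 152.6011 / 32.7052 = 4.66595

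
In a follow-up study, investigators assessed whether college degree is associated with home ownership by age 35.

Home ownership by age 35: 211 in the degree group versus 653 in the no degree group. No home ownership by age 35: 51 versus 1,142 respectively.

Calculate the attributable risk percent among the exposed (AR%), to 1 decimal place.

54.8

From the description: a = 211, b = 51, c = 653, d = 1142.
Risk in exposed = 211/262 = 0.80534; risk in unexposed = 653/1795 = 0.36379.
RR = 0.80534/0.36379 = 2.21377
AR% = (RR − 1)/RR × 100 = (2.21377 − 1)/2.21377 × 100 = 54.8282%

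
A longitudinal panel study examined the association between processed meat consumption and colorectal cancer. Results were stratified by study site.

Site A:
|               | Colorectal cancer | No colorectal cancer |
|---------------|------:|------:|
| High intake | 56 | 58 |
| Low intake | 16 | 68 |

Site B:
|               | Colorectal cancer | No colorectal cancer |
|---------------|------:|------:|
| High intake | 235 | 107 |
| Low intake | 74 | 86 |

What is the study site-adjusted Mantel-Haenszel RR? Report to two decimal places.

RR_MH = Σ(aᵢ·n₀ᵢ/nᵢ) / Σ(cᵢ·n₁ᵢ/nᵢ), with n₁ᵢ = aᵢ+bᵢ (exposed), n₀ᵢ = cᵢ+dᵢ (unexposed), nᵢ = n₁ᵢ+n₀ᵢ.
Stratum 1 (Site A): n₁ = 114, n₀ = 84, n = 198; a·n₀/n = 56·84/198 = 23.7576; c·n₁/n = 16·114/198 = 9.2121
Stratum 2 (Site B): n₁ = 342, n₀ = 160, n = 502; a·n₀/n = 235·160/502 = 74.9004; c·n₁/n = 74·342/502 = 50.4143
RR_MH = (23.7576 + 74.9004) / (9.2121 + 50.4143) = 98.6580 / 59.6265 = 1.65460

1.65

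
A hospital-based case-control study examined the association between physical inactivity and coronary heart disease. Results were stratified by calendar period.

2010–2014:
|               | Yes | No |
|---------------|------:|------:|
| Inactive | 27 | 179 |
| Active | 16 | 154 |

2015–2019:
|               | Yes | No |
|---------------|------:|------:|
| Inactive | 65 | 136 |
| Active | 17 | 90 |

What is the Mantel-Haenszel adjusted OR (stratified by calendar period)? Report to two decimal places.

1.99

OR_MH = Σ(aᵢdᵢ/nᵢ) / Σ(bᵢcᵢ/nᵢ), where nᵢ is the stratum total.
Stratum 1 (2010–2014): n = 376; a·d/n = 27·154/376 = 11.0585; b·c/n = 179·16/376 = 7.6170
Stratum 2 (2015–2019): n = 308; a·d/n = 65·90/308 = 18.9935; b·c/n = 136·17/308 = 7.5065
OR_MH = (11.0585 + 18.9935) / (7.6170 + 7.5065) = 30.0520 / 15.1235 = 1.98711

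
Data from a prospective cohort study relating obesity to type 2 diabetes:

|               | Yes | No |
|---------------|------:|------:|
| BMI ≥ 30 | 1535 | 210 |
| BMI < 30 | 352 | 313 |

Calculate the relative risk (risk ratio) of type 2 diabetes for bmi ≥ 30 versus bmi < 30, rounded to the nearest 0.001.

1.662

Cells: a = 1535, b = 210, c = 352, d = 313.
Risk in exposed = 1535/1745 = 0.87966; risk in unexposed = 352/665 = 0.52932.
RR = 0.87966 / 0.52932 = 1.66185
The risk among the exposed is 1.66 times that among the unexposed.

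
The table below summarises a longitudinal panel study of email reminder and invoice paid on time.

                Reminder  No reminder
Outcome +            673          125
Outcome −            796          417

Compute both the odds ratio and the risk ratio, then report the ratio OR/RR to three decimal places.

Reading the table with exposure as columns: a = 673 (Reminder, case), b = 796 (Reminder, non-case), c = 125 (No reminder, case), d = 417.
OR = (673·417)/(796·125) = 280641/99500 = 2.82051
Risk in exposed = 673/1469 = 0.45813; risk in unexposed = 125/542 = 0.23063; RR = 1.98647
OR/RR = 2.82051 / 1.98647 = 1.41986
The outcome is not rare, so the OR lies further from 1 than the RR.

1.420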